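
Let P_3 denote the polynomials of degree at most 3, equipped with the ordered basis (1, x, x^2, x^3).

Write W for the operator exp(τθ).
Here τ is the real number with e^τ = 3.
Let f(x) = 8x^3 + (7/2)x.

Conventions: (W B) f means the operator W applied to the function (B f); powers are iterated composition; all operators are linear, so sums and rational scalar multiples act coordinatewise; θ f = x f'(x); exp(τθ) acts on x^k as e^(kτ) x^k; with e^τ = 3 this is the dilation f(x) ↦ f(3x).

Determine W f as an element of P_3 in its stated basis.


g(x) = 216x^3 + (21/2)x

exp(τθ) x^k = e^(kτ) x^k; with e^τ = 3 this sends x^k to 3^k x^k
x ↦ 3 x
x^3 ↦ 27 x^3
applying this coordinatewise to f: exp(τθ) f = 216x^3 + (21/2)x


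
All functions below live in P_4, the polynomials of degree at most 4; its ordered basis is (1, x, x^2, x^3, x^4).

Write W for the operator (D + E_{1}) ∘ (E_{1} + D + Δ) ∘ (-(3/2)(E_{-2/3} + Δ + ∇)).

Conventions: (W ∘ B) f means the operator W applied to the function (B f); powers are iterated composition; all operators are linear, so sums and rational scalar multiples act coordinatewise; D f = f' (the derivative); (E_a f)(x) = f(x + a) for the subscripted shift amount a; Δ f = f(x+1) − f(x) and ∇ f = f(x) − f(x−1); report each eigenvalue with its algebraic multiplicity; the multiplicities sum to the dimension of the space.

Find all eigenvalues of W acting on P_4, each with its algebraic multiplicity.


image of 1: -3/2
image of x: -(3/2)x - 19/2
image of x^2: -(3/2)x^2 - 19x - 259/6
image of x^3: -(3/2)x^3 - (57/2)x^2 - (259/2)x - 1247/9
image of x^4: -(3/2)x^4 - 38x^3 - 259x^2 - (4988/9)x - 19867/54
the matrix is upper triangular; its diagonal is (-3/2, -3/2, -3/2, -3/2, -3/2)
for a triangular matrix the eigenvalues are the diagonal entries, with algebraic multiplicity their repetition count

λ = -3/2 (multiplicity 5)


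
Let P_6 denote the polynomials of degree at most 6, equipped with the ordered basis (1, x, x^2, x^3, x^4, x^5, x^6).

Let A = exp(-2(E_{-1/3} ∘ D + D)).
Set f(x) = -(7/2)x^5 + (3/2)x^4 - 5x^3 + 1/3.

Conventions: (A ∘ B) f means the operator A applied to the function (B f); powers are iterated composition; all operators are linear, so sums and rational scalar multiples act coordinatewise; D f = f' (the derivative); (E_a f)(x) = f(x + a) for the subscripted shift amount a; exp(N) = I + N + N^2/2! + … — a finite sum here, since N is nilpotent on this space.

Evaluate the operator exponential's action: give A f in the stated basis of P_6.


g(x) = -(7/2)x^5 + (143/2)x^4 - (1907/3)x^3 + (9118/3)x^2 - (209228/27)x + 678272/81

order-1 term: 70x^4 - (212/3)x^3 + (286/3)x^2 - (788/27)x + 341/81
order-2 term: -560x^3 + 704x^2 - 616x + 4208/27
order-3 term: 2240x^2 - 2624x + 3776/3
order-4 term: -4480x + 10112/3
order-5 term: 3584
the series for exp(-2(E_{-1/3} ∘ D + D)) f terminates at order 5
exp(-2(E_{-1/3} ∘ D + D)) f = -(7/2)x^5 + (143/2)x^4 - (1907/3)x^3 + (9118/3)x^2 - (209228/27)x + 678272/81


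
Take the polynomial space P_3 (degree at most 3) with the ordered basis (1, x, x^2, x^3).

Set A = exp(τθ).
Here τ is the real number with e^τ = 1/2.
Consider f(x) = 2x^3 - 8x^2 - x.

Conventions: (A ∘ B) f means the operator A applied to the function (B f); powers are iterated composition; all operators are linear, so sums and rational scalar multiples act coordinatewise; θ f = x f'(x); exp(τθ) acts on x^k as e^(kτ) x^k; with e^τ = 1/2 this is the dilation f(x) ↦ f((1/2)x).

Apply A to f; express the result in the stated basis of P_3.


g(x) = (1/4)x^3 - 2x^2 - (1/2)x

exp(τθ) x^k = e^(kτ) x^k; with e^τ = 1/2 this sends x^k to (1/2)^k x^k
x ↦ 1/2 x
x^2 ↦ 1/4 x^2
x^3 ↦ 1/8 x^3
applying this coordinatewise to f: exp(τθ) f = (1/4)x^3 - 2x^2 - (1/2)x


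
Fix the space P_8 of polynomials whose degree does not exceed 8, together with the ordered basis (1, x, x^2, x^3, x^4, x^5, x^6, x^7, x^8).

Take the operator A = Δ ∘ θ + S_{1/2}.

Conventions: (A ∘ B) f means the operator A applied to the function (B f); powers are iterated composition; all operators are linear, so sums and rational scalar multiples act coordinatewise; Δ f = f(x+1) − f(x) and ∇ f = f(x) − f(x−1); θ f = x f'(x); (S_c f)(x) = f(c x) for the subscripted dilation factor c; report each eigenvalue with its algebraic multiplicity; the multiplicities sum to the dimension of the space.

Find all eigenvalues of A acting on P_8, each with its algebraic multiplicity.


image of 1: 1
image of x: (1/2)x + 1
image of x^2: (1/4)x^2 + 4x + 2
image of x^3: (1/8)x^3 + 9x^2 + 9x + 3
image of x^4: (1/16)x^4 + 16x^3 + 24x^2 + 16x + 4
image of x^5: (1/32)x^5 + 25x^4 + 50x^3 + 50x^2 + 25x + 5
image of x^6: (1/64)x^6 + 36x^5 + 90x^4 + 120x^3 + 90x^2 + 36x + 6
image of x^7: (1/128)x^7 + 49x^6 + 147x^5 + 245x^4 + 245x^3 + 147x^2 + 49x + 7
image of x^8: (1/256)x^8 + 64x^7 + 224x^6 + 448x^5 + 560x^4 + 448x^3 + 224x^2 + 64x + 8
the matrix is upper triangular; its diagonal is (1, 1/2, 1/4, 1/8, 1/16, 1/32, 1/64, 1/128, 1/256)
for a triangular matrix the eigenvalues are the diagonal entries, with algebraic multiplicity their repetition count

λ = 1/256 (multiplicity 1), λ = 1/128 (multiplicity 1), λ = 1/64 (multiplicity 1), λ = 1/32 (multiplicity 1), λ = 1/16 (multiplicity 1), λ = 1/8 (multiplicity 1), λ = 1/4 (multiplicity 1), λ = 1/2 (multiplicity 1), λ = 1 (multiplicity 1)


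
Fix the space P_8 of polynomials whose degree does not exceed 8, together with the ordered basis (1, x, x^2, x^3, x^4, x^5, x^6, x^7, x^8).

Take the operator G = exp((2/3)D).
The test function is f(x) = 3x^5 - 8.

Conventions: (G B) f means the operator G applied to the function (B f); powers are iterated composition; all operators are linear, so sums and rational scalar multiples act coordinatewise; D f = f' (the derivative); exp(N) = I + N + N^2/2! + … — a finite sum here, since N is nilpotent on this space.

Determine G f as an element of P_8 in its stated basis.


the result is g(x) = 3x^5 + 10x^4 + (40/3)x^3 + (80/9)x^2 + (80/27)x - 616/81

order-1 term: 10x^4
order-2 term: (40/3)x^3
order-3 term: (80/9)x^2
order-4 term: (80/27)x
order-5 term: 32/81
the series for exp((2/3)D) f terminates at order 5
exp((2/3)D) f = 3x^5 + 10x^4 + (40/3)x^3 + (80/9)x^2 + (80/27)x - 616/81


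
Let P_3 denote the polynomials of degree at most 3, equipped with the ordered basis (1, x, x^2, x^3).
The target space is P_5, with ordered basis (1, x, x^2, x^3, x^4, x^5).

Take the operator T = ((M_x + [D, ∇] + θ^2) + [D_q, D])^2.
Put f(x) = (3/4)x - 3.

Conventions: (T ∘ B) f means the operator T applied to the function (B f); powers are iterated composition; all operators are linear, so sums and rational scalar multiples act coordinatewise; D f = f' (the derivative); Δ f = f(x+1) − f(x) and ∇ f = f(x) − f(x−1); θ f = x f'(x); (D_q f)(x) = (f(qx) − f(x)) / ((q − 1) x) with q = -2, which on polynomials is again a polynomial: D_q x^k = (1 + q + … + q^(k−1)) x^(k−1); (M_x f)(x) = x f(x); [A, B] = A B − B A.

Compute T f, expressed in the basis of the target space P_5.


M_x f = (3/4)x^2 - 3x
∇ f = 3/4
D ∇ f = 0
D f = 3/4
∇ D f = 0
[D, ∇] f = 0
θ f = (3/4)x
θ θ f = (3/4)x
(M_x + [D, ∇] + θ^2) f = (3/4)x^2 - (9/4)x
D f = 3/4
D_q D f = 0
D_q f = 3/4
D D_q f = 0
[D_q, D] f = 0
((M_x + [D, ∇] + θ^2) + [D_q, D]) f = (3/4)x^2 - (9/4)x
M_x ((M_x + [D, ∇] + θ^2) + [D_q, D]) f = (3/4)x^3 - (9/4)x^2
∇ ((M_x + [D, ∇] + θ^2) + [D_q, D]) f = (3/2)x - 3
D ∇ ((M_x + [D, ∇] + θ^2) + [D_q, D]) f = 3/2
D ((M_x + [D, ∇] + θ^2) + [D_q, D]) f = (3/2)x - 9/4
∇ D ((M_x + [D, ∇] + θ^2) + [D_q, D]) f = 3/2
[D, ∇] ((M_x + [D, ∇] + θ^2) + [D_q, D]) f = 0
θ ((M_x + [D, ∇] + θ^2) + [D_q, D]) f = (3/2)x^2 - (9/4)x
θ θ ((M_x + [D, ∇] + θ^2) + [D_q, D]) f = 3x^2 - (9/4)x
(M_x + [D, ∇] + θ^2) ((M_x + [D, ∇] + θ^2) + [D_q, D]) f = (3/4)x^3 + (3/4)x^2 - (9/4)x
D ((M_x + [D, ∇] + θ^2) + [D_q, D]) f = (3/2)x - 9/4
D_q D ((M_x + [D, ∇] + θ^2) + [D_q, D]) f = 3/2
D_q ((M_x + [D, ∇] + θ^2) + [D_q, D]) f = -(3/4)x - 9/4
D D_q ((M_x + [D, ∇] + θ^2) + [D_q, D]) f = -3/4
[D_q, D] ((M_x + [D, ∇] + θ^2) + [D_q, D]) f = 9/4
((M_x + [D, ∇] + θ^2) + [D_q, D]) ((M_x + [D, ∇] + θ^2) + [D_q, D]) f = (3/4)x^3 + (3/4)x^2 - (9/4)x + 9/4

the image equals g(x) = (3/4)x^3 + (3/4)x^2 - (9/4)x + 9/4


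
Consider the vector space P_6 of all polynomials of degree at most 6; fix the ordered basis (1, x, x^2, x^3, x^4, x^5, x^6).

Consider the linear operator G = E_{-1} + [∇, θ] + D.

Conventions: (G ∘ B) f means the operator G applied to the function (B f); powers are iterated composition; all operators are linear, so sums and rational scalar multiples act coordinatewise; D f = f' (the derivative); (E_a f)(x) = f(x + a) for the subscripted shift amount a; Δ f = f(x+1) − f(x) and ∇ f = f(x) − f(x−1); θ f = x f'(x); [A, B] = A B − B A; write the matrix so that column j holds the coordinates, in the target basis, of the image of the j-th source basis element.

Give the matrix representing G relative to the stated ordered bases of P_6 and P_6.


image of 1: 1
image of x: x + 1
image of x^2: x^2 + 2x - 1
image of x^3: x^3 + 3x^2 - 3x + 2
image of x^4: x^4 + 4x^3 - 6x^2 + 8x - 3
image of x^5: x^5 + 5x^4 - 10x^3 + 20x^2 - 15x + 4
image of x^6: x^6 + 6x^5 - 15x^4 + 40x^3 - 45x^2 + 24x - 5
each image's coordinates form column j of the matrix

the matrix is [[1, 1, -1, 2, -3, 4, -5]; [0, 1, 2, -3, 8, -15, 24]; [0, 0, 1, 3, -6, 20, -45]; [0, 0, 0, 1, 4, -10, 40]; [0, 0, 0, 0, 1, 5, -15]; [0, 0, 0, 0, 0, 1, 6]; [0, 0, 0, 0, 0, 0, 1]] (rows listed top to bottom)


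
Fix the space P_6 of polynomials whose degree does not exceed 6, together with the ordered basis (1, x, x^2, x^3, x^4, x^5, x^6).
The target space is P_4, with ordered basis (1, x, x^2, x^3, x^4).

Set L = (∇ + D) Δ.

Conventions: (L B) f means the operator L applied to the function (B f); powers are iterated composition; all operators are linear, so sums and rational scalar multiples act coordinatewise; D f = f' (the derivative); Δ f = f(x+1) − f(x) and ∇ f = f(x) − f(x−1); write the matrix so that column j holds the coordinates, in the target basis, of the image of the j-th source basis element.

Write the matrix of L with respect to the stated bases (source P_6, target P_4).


the matrix is [[0, 0, 4, 3, 6, 5, 8]; [0, 0, 0, 12, 12, 30, 30]; [0, 0, 0, 0, 24, 30, 90]; [0, 0, 0, 0, 0, 40, 60]; [0, 0, 0, 0, 0, 0, 60]] (rows listed top to bottom)

image of 1: 0
image of x: 0
image of x^2: 4
image of x^3: 12x + 3
image of x^4: 24x^2 + 12x + 6
image of x^5: 40x^3 + 30x^2 + 30x + 5
image of x^6: 60x^4 + 60x^3 + 90x^2 + 30x + 8
each image's coordinates form column j of the matrix


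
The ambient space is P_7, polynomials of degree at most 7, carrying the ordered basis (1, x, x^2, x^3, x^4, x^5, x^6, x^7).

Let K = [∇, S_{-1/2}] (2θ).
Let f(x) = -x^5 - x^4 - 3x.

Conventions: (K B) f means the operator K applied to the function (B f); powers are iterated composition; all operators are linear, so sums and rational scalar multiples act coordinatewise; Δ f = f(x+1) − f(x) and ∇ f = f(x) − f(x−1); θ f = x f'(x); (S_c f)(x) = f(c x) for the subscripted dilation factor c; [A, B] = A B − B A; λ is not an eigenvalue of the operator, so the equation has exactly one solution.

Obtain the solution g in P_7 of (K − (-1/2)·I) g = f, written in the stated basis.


g(x) = -2x^5 - (83/4)x^4 + (423/2)x^3 + (12465/4)x^2 - (67785/2)x - 875709/4

write g with unknown coordinates in the stated basis and equate coefficients in (K − (-1/2)·I) g = f
solving from the highest basis element down gives g = -2x^5 - (83/4)x^4 + (423/2)x^3 + (12465/4)x^2 - (67785/2)x - 875709/4
check: K g = (75/8)x^4 - (423/4)x^3 - (12465/8)x^2 + (67773/4)x + 875709/8
so K g − (-1/2)·g = -x^5 - x^4 - 3x = f ✓


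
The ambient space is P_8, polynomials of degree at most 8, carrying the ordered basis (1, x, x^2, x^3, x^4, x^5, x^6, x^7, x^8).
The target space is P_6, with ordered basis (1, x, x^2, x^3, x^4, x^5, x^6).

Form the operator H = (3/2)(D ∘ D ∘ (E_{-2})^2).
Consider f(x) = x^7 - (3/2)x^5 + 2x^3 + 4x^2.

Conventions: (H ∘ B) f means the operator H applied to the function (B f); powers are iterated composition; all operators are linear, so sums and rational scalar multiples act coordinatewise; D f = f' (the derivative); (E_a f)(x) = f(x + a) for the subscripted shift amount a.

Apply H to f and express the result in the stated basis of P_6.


the result is g(x) = 63x^5 - 1260x^4 + 10035x^3 - 39780x^2 + 78498x - 61692

E_{-2} f = x^7 - 14x^6 + (165/2)x^5 - 265x^4 + 502x^3 - 560x^2 + 336x - 80
E_{-2} E_{-2} f = x^7 - 28x^6 + (669/2)x^5 - 2210x^4 + 8722x^3 - 20564x^2 + 26816x - 14912
D (E_{-2})^2 f = 7x^6 - 168x^5 + (3345/2)x^4 - 8840x^3 + 26166x^2 - 41128x + 26816
D D (E_{-2})^2 f = 42x^5 - 840x^4 + 6690x^3 - 26520x^2 + 52332x - 41128
((3/2)(D ∘ D ∘ (E_{-2})^2)) f = 63x^5 - 1260x^4 + 10035x^3 - 39780x^2 + 78498x - 61692


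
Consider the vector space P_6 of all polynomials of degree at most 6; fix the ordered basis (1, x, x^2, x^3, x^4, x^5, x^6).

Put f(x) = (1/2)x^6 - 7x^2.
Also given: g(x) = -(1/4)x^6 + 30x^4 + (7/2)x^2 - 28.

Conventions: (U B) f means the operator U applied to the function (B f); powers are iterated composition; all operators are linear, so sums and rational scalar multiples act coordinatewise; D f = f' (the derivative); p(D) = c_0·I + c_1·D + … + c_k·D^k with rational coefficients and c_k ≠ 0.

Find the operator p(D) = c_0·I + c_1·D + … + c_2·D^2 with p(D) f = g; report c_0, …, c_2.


p(D) = -(1/2)·I + 2·D^2, i.e. c_0 = -1/2, c_1 = 0, c_2 = 2

D^0 f = (1/2)x^6 - 7x^2
D^1 f = 3x^5 - 14x
D^2 f = 15x^4 - 14
matching coefficients of g against c_0 f + c_1 Df + … from the top degree down determines the c_i
solution: c_0 = -1/2, c_1 = 0, c_2 = 2


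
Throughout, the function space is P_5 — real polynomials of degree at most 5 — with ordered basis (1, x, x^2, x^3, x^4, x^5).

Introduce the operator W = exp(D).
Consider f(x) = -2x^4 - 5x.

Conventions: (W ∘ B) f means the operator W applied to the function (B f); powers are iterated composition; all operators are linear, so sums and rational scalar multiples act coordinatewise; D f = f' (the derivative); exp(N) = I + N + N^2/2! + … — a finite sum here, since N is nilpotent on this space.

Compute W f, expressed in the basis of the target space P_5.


g(x) = -2x^4 - 8x^3 - 12x^2 - 13x - 7

order-1 term: -8x^3 - 5
order-2 term: -12x^2
order-3 term: -8x
order-4 term: -2
the series for exp(D) f terminates at order 4
exp(D) f = -2x^4 - 8x^3 - 12x^2 - 13x - 7


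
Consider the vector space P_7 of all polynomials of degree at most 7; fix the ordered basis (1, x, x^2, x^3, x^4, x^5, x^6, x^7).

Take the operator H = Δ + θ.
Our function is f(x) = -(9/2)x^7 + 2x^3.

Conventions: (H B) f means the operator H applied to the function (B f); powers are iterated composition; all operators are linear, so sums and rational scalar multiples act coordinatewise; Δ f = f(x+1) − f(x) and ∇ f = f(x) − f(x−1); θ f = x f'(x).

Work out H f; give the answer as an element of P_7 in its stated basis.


g(x) = -(63/2)x^7 - (63/2)x^6 - (189/2)x^5 - (315/2)x^4 - (303/2)x^3 - (177/2)x^2 - (51/2)x - 5/2

Δ f = -(63/2)x^6 - (189/2)x^5 - (315/2)x^4 - (315/2)x^3 - (177/2)x^2 - (51/2)x - 5/2
θ f = -(63/2)x^7 + 6x^3
(Δ + θ) f = -(63/2)x^7 - (63/2)x^6 - (189/2)x^5 - (315/2)x^4 - (303/2)x^3 - (177/2)x^2 - (51/2)x - 5/2


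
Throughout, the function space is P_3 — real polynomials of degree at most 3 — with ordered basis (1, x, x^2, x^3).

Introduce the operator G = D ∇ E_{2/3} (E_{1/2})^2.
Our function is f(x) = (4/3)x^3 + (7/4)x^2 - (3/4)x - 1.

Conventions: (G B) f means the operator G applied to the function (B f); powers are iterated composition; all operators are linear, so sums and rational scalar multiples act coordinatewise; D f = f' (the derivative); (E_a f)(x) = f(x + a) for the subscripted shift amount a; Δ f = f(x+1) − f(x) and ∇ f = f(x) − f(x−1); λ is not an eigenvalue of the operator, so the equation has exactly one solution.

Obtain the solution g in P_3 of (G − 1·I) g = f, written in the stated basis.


write g with unknown coordinates in the stated basis and equate coefficients in (G − 1·I) g = f
solving from the highest basis element down gives g = -(4/3)x^3 - (7/4)x^2 - (29/4)x - 71/6
check: G g = -8x - 77/6
so G g − 1·g = (4/3)x^3 + (7/4)x^2 - (3/4)x - 1 = f ✓

the image equals g(x) = -(4/3)x^3 - (7/4)x^2 - (29/4)x - 71/6


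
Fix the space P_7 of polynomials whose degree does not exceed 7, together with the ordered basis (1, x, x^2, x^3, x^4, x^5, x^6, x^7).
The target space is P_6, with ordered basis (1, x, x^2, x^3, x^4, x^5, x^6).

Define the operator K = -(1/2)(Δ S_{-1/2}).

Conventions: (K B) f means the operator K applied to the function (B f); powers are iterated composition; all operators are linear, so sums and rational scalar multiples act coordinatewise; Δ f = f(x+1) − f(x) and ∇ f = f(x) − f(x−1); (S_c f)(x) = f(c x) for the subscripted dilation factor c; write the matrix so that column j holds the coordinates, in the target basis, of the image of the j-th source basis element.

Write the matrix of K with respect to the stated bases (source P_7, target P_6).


image of 1: 0
image of x: 1/4
image of x^2: -(1/4)x - 1/8
image of x^3: (3/16)x^2 + (3/16)x + 1/16
image of x^4: -(1/8)x^3 - (3/16)x^2 - (1/8)x - 1/32
image of x^5: (5/64)x^4 + (5/32)x^3 + (5/32)x^2 + (5/64)x + 1/64
image of x^6: -(3/64)x^5 - (15/128)x^4 - (5/32)x^3 - (15/128)x^2 - (3/64)x - 1/128
image of x^7: (7/256)x^6 + (21/256)x^5 + (35/256)x^4 + (35/256)x^3 + (21/256)x^2 + (7/256)x + 1/256
each image's coordinates form column j of the matrix

the matrix is [[0, 1/4, -1/8, 1/16, -1/32, 1/64, -1/128, 1/256]; [0, 0, -1/4, 3/16, -1/8, 5/64, -3/64, 7/256]; [0, 0, 0, 3/16, -3/16, 5/32, -15/128, 21/256]; [0, 0, 0, 0, -1/8, 5/32, -5/32, 35/256]; [0, 0, 0, 0, 0, 5/64, -15/128, 35/256]; [0, 0, 0, 0, 0, 0, -3/64, 21/256]; [0, 0, 0, 0, 0, 0, 0, 7/256]] (rows listed top to bottom)


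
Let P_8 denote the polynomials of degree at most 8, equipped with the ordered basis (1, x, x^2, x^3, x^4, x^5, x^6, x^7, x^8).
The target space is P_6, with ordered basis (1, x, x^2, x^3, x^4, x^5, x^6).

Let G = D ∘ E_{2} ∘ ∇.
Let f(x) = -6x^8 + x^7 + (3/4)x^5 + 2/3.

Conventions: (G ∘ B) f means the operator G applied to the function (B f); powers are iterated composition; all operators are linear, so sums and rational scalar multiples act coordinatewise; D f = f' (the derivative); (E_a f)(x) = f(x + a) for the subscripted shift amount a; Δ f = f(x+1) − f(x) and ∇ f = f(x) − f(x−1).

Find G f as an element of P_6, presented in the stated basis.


the result is g(x) = -336x^6 - 2982x^5 - 11445x^4 - 24205x^3 - (59211/2)x^2 - 19761x - 22395/4

∇ f = -48x^7 + 175x^6 - 357x^5 + (1835/4)x^4 - (757/2)x^3 + (393/2)x^2 - (235/4)x + 31/4
E_{2} ∇ f = -48x^7 - 497x^6 - 2289x^5 - (24205/4)x^4 - (19737/2)x^3 - (19761/2)x^2 - (22395/4)x - 5519/4
D E_{2} ∇ f = -336x^6 - 2982x^5 - 11445x^4 - 24205x^3 - (59211/2)x^2 - 19761x - 22395/4


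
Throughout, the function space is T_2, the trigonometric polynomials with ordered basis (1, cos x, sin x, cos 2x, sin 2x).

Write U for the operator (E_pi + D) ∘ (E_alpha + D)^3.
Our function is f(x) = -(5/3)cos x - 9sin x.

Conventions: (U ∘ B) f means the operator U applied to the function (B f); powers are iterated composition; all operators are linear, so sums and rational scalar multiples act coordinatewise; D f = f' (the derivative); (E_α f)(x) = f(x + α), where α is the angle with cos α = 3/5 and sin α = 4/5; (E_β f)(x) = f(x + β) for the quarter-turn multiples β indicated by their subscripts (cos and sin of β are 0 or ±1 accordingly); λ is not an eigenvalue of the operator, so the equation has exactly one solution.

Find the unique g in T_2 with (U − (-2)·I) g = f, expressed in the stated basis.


write g with unknown coordinates in the stated basis and equate coefficients in (U − (-2)·I) g = f
solving from the highest basis element down gives g = -(6511/25374)cos x - (6291/8458)sin x
check: U g = -(4878/4229)cos x - (31770/4229)sin x
so U g − (-2)·g = -(5/3)cos x - 9sin x = f ✓

the image equals g(x) = -(6511/25374)cos x - (6291/8458)sin x


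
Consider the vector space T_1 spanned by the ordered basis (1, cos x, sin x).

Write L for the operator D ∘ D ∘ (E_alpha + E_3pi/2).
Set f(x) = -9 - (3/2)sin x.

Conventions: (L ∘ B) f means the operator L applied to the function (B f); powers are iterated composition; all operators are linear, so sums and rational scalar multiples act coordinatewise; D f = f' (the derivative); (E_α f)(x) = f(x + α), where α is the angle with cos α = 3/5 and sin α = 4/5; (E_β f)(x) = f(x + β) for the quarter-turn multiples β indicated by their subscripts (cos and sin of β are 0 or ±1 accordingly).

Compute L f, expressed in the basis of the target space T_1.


the result is g(x) = -(3/10)cos x + (9/10)sin x

E_alpha f = -9 - (6/5)cos x - (9/10)sin x
E_3pi/2 f = -9 + (3/2)cos x
(E_alpha + E_3pi/2) f = -18 + (3/10)cos x - (9/10)sin x
D (E_alpha + E_3pi/2) f = -(9/10)cos x - (3/10)sin x
D D (E_alpha + E_3pi/2) f = -(3/10)cos x + (9/10)sin x


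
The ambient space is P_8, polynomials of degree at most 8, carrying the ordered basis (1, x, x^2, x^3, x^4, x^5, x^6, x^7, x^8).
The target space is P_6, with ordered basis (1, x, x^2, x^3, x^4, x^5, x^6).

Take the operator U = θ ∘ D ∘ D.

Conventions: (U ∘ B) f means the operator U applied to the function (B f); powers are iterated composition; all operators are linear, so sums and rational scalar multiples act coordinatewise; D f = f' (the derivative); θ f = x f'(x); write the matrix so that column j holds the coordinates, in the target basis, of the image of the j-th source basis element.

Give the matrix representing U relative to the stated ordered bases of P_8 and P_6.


image of 1: 0
image of x: 0
image of x^2: 0
image of x^3: 6x
image of x^4: 24x^2
image of x^5: 60x^3
image of x^6: 120x^4
image of x^7: 210x^5
image of x^8: 336x^6
each image's coordinates form column j of the matrix

the matrix is [[0, 0, 0, 0, 0, 0, 0, 0, 0]; [0, 0, 0, 6, 0, 0, 0, 0, 0]; [0, 0, 0, 0, 24, 0, 0, 0, 0]; [0, 0, 0, 0, 0, 60, 0, 0, 0]; [0, 0, 0, 0, 0, 0, 120, 0, 0]; [0, 0, 0, 0, 0, 0, 0, 210, 0]; [0, 0, 0, 0, 0, 0, 0, 0, 336]] (rows listed top to bottom)


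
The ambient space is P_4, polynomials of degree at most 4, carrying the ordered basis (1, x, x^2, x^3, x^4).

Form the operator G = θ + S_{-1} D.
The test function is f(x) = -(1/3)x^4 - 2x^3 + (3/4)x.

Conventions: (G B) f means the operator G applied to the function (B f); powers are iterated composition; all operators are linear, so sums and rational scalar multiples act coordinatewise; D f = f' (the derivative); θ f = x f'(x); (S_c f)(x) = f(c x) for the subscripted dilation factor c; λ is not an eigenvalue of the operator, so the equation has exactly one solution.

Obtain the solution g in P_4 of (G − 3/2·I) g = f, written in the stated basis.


write g with unknown coordinates in the stated basis and equate coefficients in (G − 3/2·I) g = f
solving from the highest basis element down gives g = -(2/15)x^4 - (76/45)x^3 + (152/15)x^2 - (1261/30)x - 1261/45
check: G g = -(8/15)x^4 - (68/15)x^3 + (76/5)x^2 - (623/10)x - 1261/30
so G g − 3/2·g = -(1/3)x^4 - 2x^3 + (3/4)x = f ✓

the result is g(x) = -(2/15)x^4 - (76/45)x^3 + (152/15)x^2 - (1261/30)x - 1261/45


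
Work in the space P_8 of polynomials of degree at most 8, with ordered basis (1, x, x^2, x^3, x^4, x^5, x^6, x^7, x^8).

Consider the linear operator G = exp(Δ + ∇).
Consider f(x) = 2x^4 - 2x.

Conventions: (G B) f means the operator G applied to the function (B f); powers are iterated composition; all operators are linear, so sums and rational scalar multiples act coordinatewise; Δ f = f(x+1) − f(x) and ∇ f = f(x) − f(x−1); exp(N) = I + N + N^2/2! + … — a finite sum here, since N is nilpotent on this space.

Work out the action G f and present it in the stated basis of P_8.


order-1 term: 16x^3 + 16x - 4
order-2 term: 48x^2 + 32
order-3 term: 64x
order-4 term: 32
the series for exp(Δ + ∇) f terminates at order 4
exp(Δ + ∇) f = 2x^4 + 16x^3 + 48x^2 + 78x + 60

the image equals g(x) = 2x^4 + 16x^3 + 48x^2 + 78x + 60


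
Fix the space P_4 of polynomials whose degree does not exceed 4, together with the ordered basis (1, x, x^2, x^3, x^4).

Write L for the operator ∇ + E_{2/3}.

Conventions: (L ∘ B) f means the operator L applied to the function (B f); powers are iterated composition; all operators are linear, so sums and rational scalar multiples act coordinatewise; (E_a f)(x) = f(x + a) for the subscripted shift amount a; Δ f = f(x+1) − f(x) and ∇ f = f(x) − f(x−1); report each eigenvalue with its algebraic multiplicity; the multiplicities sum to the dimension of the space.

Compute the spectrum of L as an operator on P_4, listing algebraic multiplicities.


λ = 1 (multiplicity 5)

image of 1: 1
image of x: x + 5/3
image of x^2: x^2 + (10/3)x - 5/9
image of x^3: x^3 + 5x^2 - (5/3)x + 35/27
image of x^4: x^4 + (20/3)x^3 - (10/3)x^2 + (140/27)x - 65/81
the matrix is upper triangular; its diagonal is (1, 1, 1, 1, 1)
for a triangular matrix the eigenvalues are the diagonal entries, with algebraic multiplicity their repetition count


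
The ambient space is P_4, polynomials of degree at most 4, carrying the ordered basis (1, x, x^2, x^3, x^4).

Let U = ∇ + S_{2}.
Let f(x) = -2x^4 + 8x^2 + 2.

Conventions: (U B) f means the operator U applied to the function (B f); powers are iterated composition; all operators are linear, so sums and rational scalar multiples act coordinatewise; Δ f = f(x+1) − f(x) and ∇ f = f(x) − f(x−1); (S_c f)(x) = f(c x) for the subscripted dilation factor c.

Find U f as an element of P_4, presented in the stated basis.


the result is g(x) = -32x^4 - 8x^3 + 44x^2 + 8x - 4

∇ f = -8x^3 + 12x^2 + 8x - 6
S_{2} f = -32x^4 + 32x^2 + 2
(∇ + S_{2}) f = -32x^4 - 8x^3 + 44x^2 + 8x - 4


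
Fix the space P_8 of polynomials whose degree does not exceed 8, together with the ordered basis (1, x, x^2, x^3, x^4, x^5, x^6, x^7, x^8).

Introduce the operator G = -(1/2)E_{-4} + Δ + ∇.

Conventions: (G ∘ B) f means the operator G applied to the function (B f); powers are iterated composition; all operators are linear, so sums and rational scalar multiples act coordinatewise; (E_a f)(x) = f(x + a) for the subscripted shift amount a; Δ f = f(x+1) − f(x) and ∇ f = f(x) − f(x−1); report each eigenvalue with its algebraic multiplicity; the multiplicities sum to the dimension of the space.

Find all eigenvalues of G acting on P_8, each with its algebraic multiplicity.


image of 1: -1/2
image of x: -(1/2)x + 4
image of x^2: -(1/2)x^2 + 8x - 8
image of x^3: -(1/2)x^3 + 12x^2 - 24x + 34
image of x^4: -(1/2)x^4 + 16x^3 - 48x^2 + 136x - 128
image of x^5: -(1/2)x^5 + 20x^4 - 80x^3 + 340x^2 - 640x + 514
image of x^6: -(1/2)x^6 + 24x^5 - 120x^4 + 680x^3 - 1920x^2 + 3084x - 2048
image of x^7: -(1/2)x^7 + 28x^6 - 168x^5 + 1190x^4 - 4480x^3 + 10794x^2 - 14336x + 8194
image of x^8: -(1/2)x^8 + 32x^7 - 224x^6 + 1904x^5 - 8960x^4 + 28784x^3 - 57344x^2 + 65552x - 32768
the matrix is upper triangular; its diagonal is (-1/2, -1/2, -1/2, -1/2, -1/2, -1/2, -1/2, -1/2, -1/2)
for a triangular matrix the eigenvalues are the diagonal entries, with algebraic multiplicity their repetition count

λ = -1/2 (multiplicity 9)


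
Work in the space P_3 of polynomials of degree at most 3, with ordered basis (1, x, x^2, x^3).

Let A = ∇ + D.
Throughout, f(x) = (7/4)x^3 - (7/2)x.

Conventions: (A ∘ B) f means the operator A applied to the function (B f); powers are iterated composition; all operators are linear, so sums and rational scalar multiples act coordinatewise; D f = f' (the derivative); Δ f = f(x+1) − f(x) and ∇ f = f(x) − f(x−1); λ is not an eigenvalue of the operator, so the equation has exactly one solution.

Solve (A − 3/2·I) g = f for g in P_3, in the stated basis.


the result is g(x) = -(7/6)x^3 - (14/3)x^2 - (70/9)x - 217/27

write g with unknown coordinates in the stated basis and equate coefficients in (A − 3/2·I) g = f
solving from the highest basis element down gives g = -(7/6)x^3 - (14/3)x^2 - (70/9)x - 217/27
check: A g = -7x^2 - (91/6)x - 217/18
so A g − 3/2·g = (7/4)x^3 - (7/2)x = f ✓


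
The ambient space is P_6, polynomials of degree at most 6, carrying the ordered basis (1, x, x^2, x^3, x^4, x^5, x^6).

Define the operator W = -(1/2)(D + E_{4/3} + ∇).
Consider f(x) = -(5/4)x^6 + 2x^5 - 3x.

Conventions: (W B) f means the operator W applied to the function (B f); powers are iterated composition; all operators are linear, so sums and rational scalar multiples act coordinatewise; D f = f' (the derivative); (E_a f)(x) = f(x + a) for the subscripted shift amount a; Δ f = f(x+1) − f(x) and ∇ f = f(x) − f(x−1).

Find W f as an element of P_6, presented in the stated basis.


D f = -(15/2)x^5 + 10x^4 - 3
E_{4/3} f = -(5/4)x^6 - 8x^5 - 20x^4 - (640/27)x^3 - (320/27)x^2 - 3x - 1892/729
∇ f = -(15/2)x^5 + (115/4)x^4 - 45x^3 + (155/4)x^2 - (35/2)x + 1/4
(D + E_{4/3} + ∇) f = -(5/4)x^6 - 23x^5 + (75/4)x^4 - (1855/27)x^3 + (2905/108)x^2 - (41/2)x - 15587/2916
(-(1/2)(D + E_{4/3} + ∇)) f = (5/8)x^6 + (23/2)x^5 - (75/8)x^4 + (1855/54)x^3 - (2905/216)x^2 + (41/4)x + 15587/5832

g(x) = (5/8)x^6 + (23/2)x^5 - (75/8)x^4 + (1855/54)x^3 - (2905/216)x^2 + (41/4)x + 15587/5832


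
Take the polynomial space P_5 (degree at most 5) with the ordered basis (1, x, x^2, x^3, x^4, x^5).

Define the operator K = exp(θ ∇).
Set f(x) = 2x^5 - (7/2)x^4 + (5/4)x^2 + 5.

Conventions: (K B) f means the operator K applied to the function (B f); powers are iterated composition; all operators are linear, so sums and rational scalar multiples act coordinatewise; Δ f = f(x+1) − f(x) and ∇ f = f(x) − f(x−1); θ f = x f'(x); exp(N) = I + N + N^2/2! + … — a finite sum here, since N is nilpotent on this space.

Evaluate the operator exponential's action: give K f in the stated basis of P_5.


order-1 term: 40x^4 - 102x^3 + 82x^2 - (43/2)x
order-2 term: 240x^3 - 546x^2 + 315x
order-3 term: 480x^2 - 604x
order-4 term: 240x
the series for exp(θ ∇) f terminates at order 4
exp(θ ∇) f = 2x^5 + (73/2)x^4 + 138x^3 + (69/4)x^2 - (141/2)x + 5

the image equals g(x) = 2x^5 + (73/2)x^4 + 138x^3 + (69/4)x^2 - (141/2)x + 5


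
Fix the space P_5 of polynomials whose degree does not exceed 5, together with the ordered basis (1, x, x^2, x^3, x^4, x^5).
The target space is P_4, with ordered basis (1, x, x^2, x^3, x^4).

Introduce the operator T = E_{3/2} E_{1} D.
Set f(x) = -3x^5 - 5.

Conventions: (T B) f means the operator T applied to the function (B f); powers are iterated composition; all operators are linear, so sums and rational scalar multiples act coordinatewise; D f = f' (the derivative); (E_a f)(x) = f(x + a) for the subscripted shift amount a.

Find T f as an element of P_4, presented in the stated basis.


the image equals g(x) = -15x^4 - 150x^3 - (1125/2)x^2 - (1875/2)x - 9375/16

D f = -15x^4
E_{1} D f = -15x^4 - 60x^3 - 90x^2 - 60x - 15
E_{3/2} E_{1} D f = -15x^4 - 150x^3 - (1125/2)x^2 - (1875/2)x - 9375/16


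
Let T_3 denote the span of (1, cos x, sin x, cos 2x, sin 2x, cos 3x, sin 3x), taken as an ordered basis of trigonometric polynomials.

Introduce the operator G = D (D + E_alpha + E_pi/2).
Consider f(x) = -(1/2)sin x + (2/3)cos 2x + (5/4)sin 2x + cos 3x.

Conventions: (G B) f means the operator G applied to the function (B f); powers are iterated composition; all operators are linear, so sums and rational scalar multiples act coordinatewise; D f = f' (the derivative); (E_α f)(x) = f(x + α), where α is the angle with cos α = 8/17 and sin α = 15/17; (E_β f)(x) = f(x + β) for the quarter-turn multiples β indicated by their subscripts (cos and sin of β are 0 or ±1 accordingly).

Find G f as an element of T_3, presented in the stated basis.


D f = -(1/2)cos x + (5/2)cos 2x - (4/3)sin 2x - 3sin 3x
E_alpha f = -(15/34)cos x - (4/17)sin x + (2/3)cos 2x - (5/4)sin 2x - (4888/4913)cos 3x + (495/4913)sin 3x
E_pi/2 f = -(1/2)cos x - (2/3)cos 2x - (5/4)sin 2x + sin 3x
(D + E_alpha + E_pi/2) f = -(49/34)cos x - (4/17)sin x + (5/2)cos 2x - (23/6)sin 2x - (4888/4913)cos 3x - (9331/4913)sin 3x
D (D + E_alpha + E_pi/2) f = -(4/17)cos x + (49/34)sin x - (23/3)cos 2x - 5sin 2x - (27993/4913)cos 3x + (14664/4913)sin 3x

g(x) = -(4/17)cos x + (49/34)sin x - (23/3)cos 2x - 5sin 2x - (27993/4913)cos 3x + (14664/4913)sin 3x


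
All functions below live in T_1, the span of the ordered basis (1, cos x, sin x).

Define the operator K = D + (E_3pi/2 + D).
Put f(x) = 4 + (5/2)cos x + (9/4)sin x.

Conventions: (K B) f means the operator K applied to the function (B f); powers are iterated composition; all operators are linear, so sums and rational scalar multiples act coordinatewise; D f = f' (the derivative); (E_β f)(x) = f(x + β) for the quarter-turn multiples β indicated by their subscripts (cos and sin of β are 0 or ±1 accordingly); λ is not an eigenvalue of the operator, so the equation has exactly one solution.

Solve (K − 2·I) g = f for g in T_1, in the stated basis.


the result is g(x) = -4 - (29/20)cos x - (2/5)sin x

write g with unknown coordinates in the stated basis and equate coefficients in (K − 2·I) g = f
solving from the highest basis element down gives g = -4 - (29/20)cos x - (2/5)sin x
check: K g = -4 - (2/5)cos x + (29/20)sin x
so K g − 2·g = 4 + (5/2)cos x + (9/4)sin x = f ✓


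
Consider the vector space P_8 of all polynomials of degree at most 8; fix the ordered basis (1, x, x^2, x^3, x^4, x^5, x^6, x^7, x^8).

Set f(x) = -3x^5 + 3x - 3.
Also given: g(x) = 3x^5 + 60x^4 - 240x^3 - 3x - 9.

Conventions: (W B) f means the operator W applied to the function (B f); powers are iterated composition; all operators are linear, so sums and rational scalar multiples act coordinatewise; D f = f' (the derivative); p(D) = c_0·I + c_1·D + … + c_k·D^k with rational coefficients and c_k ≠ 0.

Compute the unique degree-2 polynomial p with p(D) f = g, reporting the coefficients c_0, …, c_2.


p(D) = -I − 4·D + 4·D^2, i.e. c_0 = -1, c_1 = -4, c_2 = 4

D^0 f = -3x^5 + 3x - 3
D^1 f = -15x^4 + 3
D^2 f = -60x^3
matching coefficients of g against c_0 f + c_1 Df + … from the top degree down determines the c_i
solution: c_0 = -1, c_1 = -4, c_2 = 4


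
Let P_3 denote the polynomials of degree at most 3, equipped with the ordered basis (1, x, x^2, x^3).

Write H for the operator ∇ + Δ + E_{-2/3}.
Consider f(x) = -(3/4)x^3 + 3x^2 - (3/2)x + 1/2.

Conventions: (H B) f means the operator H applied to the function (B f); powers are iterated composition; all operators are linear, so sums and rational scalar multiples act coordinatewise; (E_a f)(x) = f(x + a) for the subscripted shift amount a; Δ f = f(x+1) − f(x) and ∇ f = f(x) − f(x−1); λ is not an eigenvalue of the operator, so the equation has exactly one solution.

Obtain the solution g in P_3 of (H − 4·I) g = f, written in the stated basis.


write g with unknown coordinates in the stated basis and equate coefficients in (H − 4·I) g = f
solving from the highest basis element down gives g = (1/4)x^3 - (2/3)x^2 + (1/54)x - 28/243
check: H g = (1/4)x^3 + (1/3)x^2 - (77/54)x + 19/486
so H g − 4·g = -(3/4)x^3 + 3x^2 - (3/2)x + 1/2 = f ✓

the image equals g(x) = (1/4)x^3 - (2/3)x^2 + (1/54)x - 28/243


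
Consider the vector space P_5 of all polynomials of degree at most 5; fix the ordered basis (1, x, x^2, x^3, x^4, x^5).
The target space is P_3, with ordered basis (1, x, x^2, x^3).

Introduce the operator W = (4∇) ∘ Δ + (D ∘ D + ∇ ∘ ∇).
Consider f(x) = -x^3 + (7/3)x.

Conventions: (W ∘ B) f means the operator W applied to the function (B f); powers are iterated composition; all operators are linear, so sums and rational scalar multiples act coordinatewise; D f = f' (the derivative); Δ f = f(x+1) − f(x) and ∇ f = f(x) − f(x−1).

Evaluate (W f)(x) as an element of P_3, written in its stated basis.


g(x) = -36x + 6

Δ f = -3x^2 - 3x + 4/3
∇ Δ f = -6x
(4∇) Δ f = -24x
D f = -3x^2 + 7/3
D D f = -6x
∇ f = -3x^2 + 3x + 4/3
∇ ∇ f = -6x + 6
(D ∘ D + ∇ ∘ ∇) f = -12x + 6
((4∇) ∘ Δ + (D ∘ D + ∇ ∘ ∇)) f = -36x + 6


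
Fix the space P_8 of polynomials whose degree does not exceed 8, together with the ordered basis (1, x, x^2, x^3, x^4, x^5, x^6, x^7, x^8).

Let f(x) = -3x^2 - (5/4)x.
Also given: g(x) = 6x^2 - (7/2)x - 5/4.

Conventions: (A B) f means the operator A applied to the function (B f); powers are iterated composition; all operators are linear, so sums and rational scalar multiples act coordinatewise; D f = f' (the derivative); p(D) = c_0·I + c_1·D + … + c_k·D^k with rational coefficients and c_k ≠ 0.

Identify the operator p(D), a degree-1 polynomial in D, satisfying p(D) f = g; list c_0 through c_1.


c_0 = -2, c_1 = 1

D^0 f = -3x^2 - (5/4)x
D^1 f = -6x - 5/4
matching coefficients of g against c_0 f + c_1 Df + … from the top degree down determines the c_i
solution: c_0 = -2, c_1 = 1


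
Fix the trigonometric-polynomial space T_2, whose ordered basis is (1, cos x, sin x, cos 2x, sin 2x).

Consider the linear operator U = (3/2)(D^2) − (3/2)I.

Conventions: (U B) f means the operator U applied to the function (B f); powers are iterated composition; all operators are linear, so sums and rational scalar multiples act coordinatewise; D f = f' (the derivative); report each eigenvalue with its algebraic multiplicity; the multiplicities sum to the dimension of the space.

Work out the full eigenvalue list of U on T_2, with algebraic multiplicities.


λ = -15/2 (multiplicity 2), λ = -3 (multiplicity 2), λ = -3/2 (multiplicity 1)

image of 1: -3/2
image of cos x: -3cos x
image of sin x: -3sin x
image of cos 2x: -(15/2)cos 2x
image of sin 2x: -(15/2)sin 2x
the matrix is diagonal; its diagonal is (-3/2, -3, -3, -15/2, -15/2)
for a triangular matrix the eigenvalues are the diagonal entries, with algebraic multiplicity their repetition count


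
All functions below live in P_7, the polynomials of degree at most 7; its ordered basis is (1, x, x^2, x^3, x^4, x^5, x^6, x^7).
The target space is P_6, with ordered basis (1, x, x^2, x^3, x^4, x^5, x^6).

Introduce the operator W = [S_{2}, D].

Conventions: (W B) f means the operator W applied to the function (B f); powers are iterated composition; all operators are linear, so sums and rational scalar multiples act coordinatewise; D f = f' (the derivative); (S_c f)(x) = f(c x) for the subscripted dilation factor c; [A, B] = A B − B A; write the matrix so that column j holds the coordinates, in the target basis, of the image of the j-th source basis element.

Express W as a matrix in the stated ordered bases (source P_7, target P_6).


image of 1: 0
image of x: -1
image of x^2: -4x
image of x^3: -12x^2
image of x^4: -32x^3
image of x^5: -80x^4
image of x^6: -192x^5
image of x^7: -448x^6
each image's coordinates form column j of the matrix

the matrix is [[0, -1, 0, 0, 0, 0, 0, 0]; [0, 0, -4, 0, 0, 0, 0, 0]; [0, 0, 0, -12, 0, 0, 0, 0]; [0, 0, 0, 0, -32, 0, 0, 0]; [0, 0, 0, 0, 0, -80, 0, 0]; [0, 0, 0, 0, 0, 0, -192, 0]; [0, 0, 0, 0, 0, 0, 0, -448]] (rows listed top to bottom)


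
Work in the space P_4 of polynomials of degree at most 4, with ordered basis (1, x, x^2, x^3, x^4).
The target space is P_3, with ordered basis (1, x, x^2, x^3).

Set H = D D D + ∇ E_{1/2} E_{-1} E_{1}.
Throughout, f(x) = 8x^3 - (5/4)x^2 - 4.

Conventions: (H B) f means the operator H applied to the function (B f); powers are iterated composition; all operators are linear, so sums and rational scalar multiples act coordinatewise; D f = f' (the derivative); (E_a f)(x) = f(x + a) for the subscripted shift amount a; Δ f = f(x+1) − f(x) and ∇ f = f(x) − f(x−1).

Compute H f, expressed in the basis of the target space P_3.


g(x) = 24x^2 - (5/2)x + 50

D f = 24x^2 - (5/2)x
D D f = 48x - 5/2
D D D f = 48
E_{1} f = 8x^3 + (91/4)x^2 + (43/2)x + 11/4
E_{-1} E_{1} f = 8x^3 - (5/4)x^2 - 4
E_{1/2} E_{-1} E_{1} f = 8x^3 + (43/4)x^2 + (19/4)x - 53/16
∇ E_{1/2} E_{-1} E_{1} f = 24x^2 - (5/2)x + 2
(D D D + ∇ E_{1/2} E_{-1} E_{1}) f = 24x^2 - (5/2)x + 50
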